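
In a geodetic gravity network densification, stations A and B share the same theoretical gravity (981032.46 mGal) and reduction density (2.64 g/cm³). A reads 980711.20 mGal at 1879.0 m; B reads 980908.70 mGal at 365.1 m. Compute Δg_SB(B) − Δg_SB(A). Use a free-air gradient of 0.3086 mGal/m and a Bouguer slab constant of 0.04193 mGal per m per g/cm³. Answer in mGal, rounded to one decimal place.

-102.1

Δg_SB(A) = 980711.20 − 981032.46 + 0.3086×1879.0 − 0.04193×2.64×1879.0 = 50.60 mGal
Δg_SB(B) = 980908.70 − 981032.46 + 0.3086×365.1 − 0.04193×2.64×365.1 = -51.50 mGal
Difference = -51.50 − (50.60) = -102.10 mGal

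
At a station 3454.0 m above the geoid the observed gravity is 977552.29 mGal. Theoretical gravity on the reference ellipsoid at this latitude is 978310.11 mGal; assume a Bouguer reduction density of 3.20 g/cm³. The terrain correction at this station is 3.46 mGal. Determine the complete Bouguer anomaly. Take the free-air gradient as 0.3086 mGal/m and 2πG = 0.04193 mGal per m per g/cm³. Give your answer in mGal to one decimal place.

-151.9

Free-air correction = 0.3086 × 3454.0 = 1065.90 mGal
Free-air anomaly = 977552.29 − 978310.11 + (1065.90) = 308.08 mGal
Bouguer slab correction = 0.04193 × 3.20 × 3454.0 = 463.44 mGal
Simple Bouguer anomaly = 308.08 − (463.44) = -155.36 mGal
Complete Bouguer anomaly = -155.36 + 3.46 = -151.90 mGal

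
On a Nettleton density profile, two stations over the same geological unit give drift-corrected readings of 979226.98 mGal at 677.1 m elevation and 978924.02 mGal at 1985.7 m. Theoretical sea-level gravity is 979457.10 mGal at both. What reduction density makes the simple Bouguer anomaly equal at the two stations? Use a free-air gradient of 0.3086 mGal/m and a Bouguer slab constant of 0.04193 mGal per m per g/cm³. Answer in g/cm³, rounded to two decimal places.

1.84

Δg_obs = 978924.02 − 979226.98 = -302.96 mGal over Δh = 1985.7 − 677.1 = 1308.6 m
Equal Bouguer anomalies ⇒ Δg_obs + (0.3086 − 0.04193ρ)·Δh = 0
0.3086 − 0.04193ρ = −Δg_obs/Δh = 0.23151
ρ = (0.3086 − 0.23151) / 0.04193 = 1.84 g/cm³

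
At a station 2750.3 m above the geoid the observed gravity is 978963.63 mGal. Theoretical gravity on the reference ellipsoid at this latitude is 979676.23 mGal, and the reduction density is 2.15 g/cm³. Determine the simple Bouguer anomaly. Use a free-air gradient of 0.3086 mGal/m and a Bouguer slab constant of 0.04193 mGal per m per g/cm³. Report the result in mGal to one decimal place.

-111.8

Free-air correction = 0.3086 × 2750.3 = 848.74 mGal
Free-air anomaly = 978963.63 − 979676.23 + (848.74) = 136.14 mGal
Bouguer slab correction = 0.04193 × 2.15 × 2750.3 = 247.94 mGal
Simple Bouguer anomaly = 136.14 − (247.94) = -111.80 mGal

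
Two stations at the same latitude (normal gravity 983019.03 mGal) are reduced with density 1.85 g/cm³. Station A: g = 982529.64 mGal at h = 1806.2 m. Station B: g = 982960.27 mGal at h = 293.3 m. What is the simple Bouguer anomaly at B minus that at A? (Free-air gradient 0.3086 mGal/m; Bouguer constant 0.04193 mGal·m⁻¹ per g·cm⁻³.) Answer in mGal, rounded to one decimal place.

81.1

Δg_SB(A) = 982529.64 − 983019.03 + 0.3086×1806.2 − 0.04193×1.85×1806.2 = -72.10 mGal
Δg_SB(B) = 982960.27 − 983019.03 + 0.3086×293.3 − 0.04193×1.85×293.3 = 9.00 mGal
Difference = 9.00 − (-72.10) = 81.10 mGal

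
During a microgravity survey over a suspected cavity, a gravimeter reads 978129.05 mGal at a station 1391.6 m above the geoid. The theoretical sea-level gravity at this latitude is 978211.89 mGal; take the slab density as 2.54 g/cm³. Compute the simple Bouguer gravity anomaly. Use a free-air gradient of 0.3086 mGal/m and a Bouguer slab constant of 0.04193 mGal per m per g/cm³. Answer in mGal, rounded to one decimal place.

198.4

Free-air correction = 0.3086 × 1391.6 = 429.45 mGal
Free-air anomaly = 978129.05 − 978211.89 + (429.45) = 346.61 mGal
Bouguer slab correction = 0.04193 × 2.54 × 1391.6 = 148.21 mGal
Simple Bouguer anomaly = 346.61 − (148.21) = 198.40 mGal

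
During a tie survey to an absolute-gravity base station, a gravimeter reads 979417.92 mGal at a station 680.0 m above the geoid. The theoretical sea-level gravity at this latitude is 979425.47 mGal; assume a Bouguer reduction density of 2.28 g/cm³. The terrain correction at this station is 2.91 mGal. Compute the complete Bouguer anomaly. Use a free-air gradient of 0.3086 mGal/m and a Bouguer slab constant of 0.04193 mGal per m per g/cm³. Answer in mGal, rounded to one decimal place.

140.2

Free-air correction = 0.3086 × 680.0 = 209.85 mGal
Free-air anomaly = 979417.92 − 979425.47 + (209.85) = 202.30 mGal
Bouguer slab correction = 0.04193 × 2.28 × 680.0 = 65.01 mGal
Simple Bouguer anomaly = 202.30 − (65.01) = 137.29 mGal
Complete Bouguer anomaly = 137.29 + 2.91 = 140.20 mGal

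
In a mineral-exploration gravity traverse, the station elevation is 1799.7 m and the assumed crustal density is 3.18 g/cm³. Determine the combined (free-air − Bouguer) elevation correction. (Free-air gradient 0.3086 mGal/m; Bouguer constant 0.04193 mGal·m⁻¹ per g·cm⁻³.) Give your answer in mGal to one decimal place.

Combined gradient = 0.3086 − 0.04193 × 3.18 = 0.1752626 mGal/m
Combined elevation correction = 0.1752626 × 1799.7 = 315.4 mGal

315.4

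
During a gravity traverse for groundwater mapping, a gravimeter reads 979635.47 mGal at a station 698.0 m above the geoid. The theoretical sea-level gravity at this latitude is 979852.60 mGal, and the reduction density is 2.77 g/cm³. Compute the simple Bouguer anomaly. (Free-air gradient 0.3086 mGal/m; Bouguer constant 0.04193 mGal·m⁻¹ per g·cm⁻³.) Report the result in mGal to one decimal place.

-82.8

Free-air correction = 0.3086 × 698.0 = 215.40 mGal
Free-air anomaly = 979635.47 − 979852.60 + (215.40) = -1.73 mGal
Bouguer slab correction = 0.04193 × 2.77 × 698.0 = 81.07 mGal
Simple Bouguer anomaly = -1.73 − (81.07) = -82.80 mGal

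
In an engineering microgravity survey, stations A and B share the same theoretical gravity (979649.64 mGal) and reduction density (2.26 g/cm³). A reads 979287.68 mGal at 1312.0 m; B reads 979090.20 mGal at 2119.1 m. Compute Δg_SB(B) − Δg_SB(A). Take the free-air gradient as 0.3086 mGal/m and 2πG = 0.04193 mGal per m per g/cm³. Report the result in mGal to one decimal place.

-24.9

Δg_SB(A) = 979287.68 − 979649.64 + 0.3086×1312.0 − 0.04193×2.26×1312.0 = -81.40 mGal
Δg_SB(B) = 979090.20 − 979649.64 + 0.3086×2119.1 − 0.04193×2.26×2119.1 = -106.30 mGal
Difference = -106.30 − (-81.40) = -24.90 mGal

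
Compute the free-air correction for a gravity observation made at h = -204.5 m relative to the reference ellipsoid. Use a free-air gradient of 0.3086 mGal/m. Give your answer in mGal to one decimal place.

-63.1

Free-air correction = 0.3086 × -204.5 = -63.1 mGal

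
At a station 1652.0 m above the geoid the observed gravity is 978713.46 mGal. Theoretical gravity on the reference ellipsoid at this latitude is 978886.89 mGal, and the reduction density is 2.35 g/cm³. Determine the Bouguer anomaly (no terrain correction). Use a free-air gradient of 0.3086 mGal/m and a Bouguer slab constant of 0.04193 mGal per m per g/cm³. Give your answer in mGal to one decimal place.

173.6

Free-air correction = 0.3086 × 1652.0 = 509.81 mGal
Free-air anomaly = 978713.46 − 978886.89 + (509.81) = 336.38 mGal
Bouguer slab correction = 0.04193 × 2.35 × 1652.0 = 162.78 mGal
Simple Bouguer anomaly = 336.38 − (162.78) = 173.60 mGal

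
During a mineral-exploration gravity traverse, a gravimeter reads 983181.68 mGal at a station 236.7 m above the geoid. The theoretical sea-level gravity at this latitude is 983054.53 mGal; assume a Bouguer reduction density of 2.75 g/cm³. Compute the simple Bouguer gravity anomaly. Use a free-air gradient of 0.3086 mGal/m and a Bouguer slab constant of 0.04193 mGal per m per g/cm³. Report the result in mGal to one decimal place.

172.9

Free-air correction = 0.3086 × 236.7 = 73.05 mGal
Free-air anomaly = 983181.68 − 983054.53 + (73.05) = 200.20 mGal
Bouguer slab correction = 0.04193 × 2.75 × 236.7 = 27.29 mGal
Simple Bouguer anomaly = 200.20 − (27.29) = 172.91 mGal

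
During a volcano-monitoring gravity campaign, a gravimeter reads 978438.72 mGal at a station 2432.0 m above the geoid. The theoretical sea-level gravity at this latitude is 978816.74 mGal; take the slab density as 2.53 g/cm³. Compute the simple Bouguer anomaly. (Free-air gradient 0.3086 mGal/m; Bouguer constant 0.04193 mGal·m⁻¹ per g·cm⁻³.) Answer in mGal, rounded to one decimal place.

114.5

Free-air correction = 0.3086 × 2432.0 = 750.52 mGal
Free-air anomaly = 978438.72 − 978816.74 + (750.52) = 372.50 mGal
Bouguer slab correction = 0.04193 × 2.53 × 2432.0 = 257.99 mGal
Simple Bouguer anomaly = 372.50 − (257.99) = 114.51 mGal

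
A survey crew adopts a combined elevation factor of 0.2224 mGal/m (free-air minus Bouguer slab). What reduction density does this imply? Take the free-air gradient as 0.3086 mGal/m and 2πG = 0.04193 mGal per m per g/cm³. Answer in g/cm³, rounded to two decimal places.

2.06

0.2224 = 0.3086 − 0.04193 × ρ
ρ = (0.3086 − 0.2224) / 0.04193 = 2.06 g/cm³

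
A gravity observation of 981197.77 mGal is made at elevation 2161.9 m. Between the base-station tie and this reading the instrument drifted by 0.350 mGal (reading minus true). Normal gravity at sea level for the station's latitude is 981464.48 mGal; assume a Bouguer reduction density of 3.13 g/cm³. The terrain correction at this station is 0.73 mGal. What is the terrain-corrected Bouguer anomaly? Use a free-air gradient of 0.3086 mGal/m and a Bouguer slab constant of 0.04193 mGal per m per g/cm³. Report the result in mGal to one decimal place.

Drift-corrected reading = 981197.77 − (0.350) = 981197.420 mGal
Free-air correction = 0.3086 × 2161.9 = 667.16 mGal
Free-air anomaly = 981197.420 − 981464.48 + (667.16) = 400.100 mGal
Bouguer slab correction = 0.04193 × 3.13 × 2161.9 = 283.73 mGal
Simple Bouguer anomaly = 400.100 − (283.73) = 116.370 mGal
Complete Bouguer anomaly = 116.370 + 0.73 = 117.100 mGal

117.1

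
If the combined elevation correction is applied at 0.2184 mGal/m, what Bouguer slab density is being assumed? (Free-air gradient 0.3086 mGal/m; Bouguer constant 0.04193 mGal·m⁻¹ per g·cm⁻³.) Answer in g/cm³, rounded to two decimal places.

0.2184 = 0.3086 − 0.04193 × ρ
ρ = (0.3086 − 0.2184) / 0.04193 = 2.15 g/cm³

2.15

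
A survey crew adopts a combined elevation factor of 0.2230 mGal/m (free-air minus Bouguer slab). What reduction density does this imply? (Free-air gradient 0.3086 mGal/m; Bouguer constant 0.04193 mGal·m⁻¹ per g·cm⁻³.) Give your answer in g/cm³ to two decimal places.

2.04

0.2230 = 0.3086 − 0.04193 × ρ
ρ = (0.3086 − 0.2230) / 0.04193 = 2.04 g/cm³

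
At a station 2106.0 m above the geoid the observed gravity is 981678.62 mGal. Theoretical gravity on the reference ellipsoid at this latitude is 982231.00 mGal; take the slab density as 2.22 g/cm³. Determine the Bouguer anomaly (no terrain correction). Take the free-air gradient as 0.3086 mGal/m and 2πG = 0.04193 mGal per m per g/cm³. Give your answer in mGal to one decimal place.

Free-air correction = 0.3086 × 2106.0 = 649.91 mGal
Free-air anomaly = 981678.62 − 982231.00 + (649.91) = 97.53 mGal
Bouguer slab correction = 0.04193 × 2.22 × 2106.0 = 196.04 mGal
Simple Bouguer anomaly = 97.53 − (196.04) = -98.51 mGal

-98.5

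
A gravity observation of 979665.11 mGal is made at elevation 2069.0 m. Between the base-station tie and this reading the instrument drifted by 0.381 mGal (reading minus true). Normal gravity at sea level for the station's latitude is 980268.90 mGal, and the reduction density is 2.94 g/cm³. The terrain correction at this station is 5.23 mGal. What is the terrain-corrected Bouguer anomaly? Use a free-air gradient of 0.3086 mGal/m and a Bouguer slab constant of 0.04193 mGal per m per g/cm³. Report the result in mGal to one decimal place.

-215.5

Drift-corrected reading = 979665.11 − (0.381) = 979664.729 mGal
Free-air correction = 0.3086 × 2069.0 = 638.49 mGal
Free-air anomaly = 979664.729 − 980268.90 + (638.49) = 34.319 mGal
Bouguer slab correction = 0.04193 × 2.94 × 2069.0 = 255.05 mGal
Simple Bouguer anomaly = 34.319 − (255.05) = -220.731 mGal
Complete Bouguer anomaly = -220.731 + 5.23 = -215.501 mGal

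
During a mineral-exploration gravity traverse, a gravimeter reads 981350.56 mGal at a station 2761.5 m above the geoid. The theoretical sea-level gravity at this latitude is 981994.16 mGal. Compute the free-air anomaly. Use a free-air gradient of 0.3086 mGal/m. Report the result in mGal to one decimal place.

208.6

Free-air correction = 0.3086 × 2761.5 = 852.20 mGal
Free-air anomaly = 981350.56 − 981994.16 + (852.20) = 208.60 mGal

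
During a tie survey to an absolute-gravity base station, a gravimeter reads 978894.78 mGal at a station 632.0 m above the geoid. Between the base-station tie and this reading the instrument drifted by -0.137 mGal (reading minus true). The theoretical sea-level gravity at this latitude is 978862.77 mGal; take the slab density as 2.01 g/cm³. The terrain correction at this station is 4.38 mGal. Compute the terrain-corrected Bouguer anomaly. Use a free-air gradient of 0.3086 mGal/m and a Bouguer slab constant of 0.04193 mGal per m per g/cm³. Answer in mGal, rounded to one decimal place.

Drift-corrected reading = 978894.78 − (-0.137) = 978894.917 mGal
Free-air correction = 0.3086 × 632.0 = 195.04 mGal
Free-air anomaly = 978894.917 − 978862.77 + (195.04) = 227.187 mGal
Bouguer slab correction = 0.04193 × 2.01 × 632.0 = 53.26 mGal
Simple Bouguer anomaly = 227.187 − (53.26) = 173.927 mGal
Complete Bouguer anomaly = 173.927 + 4.38 = 178.307 mGal

178.3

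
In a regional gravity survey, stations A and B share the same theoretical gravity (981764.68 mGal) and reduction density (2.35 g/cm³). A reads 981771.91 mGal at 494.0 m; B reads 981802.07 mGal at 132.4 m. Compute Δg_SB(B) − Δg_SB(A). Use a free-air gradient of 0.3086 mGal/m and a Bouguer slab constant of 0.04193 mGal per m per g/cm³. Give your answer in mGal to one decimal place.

Δg_SB(A) = 981771.91 − 981764.68 + 0.3086×494.0 − 0.04193×2.35×494.0 = 111.00 mGal
Δg_SB(B) = 981802.07 − 981764.68 + 0.3086×132.4 − 0.04193×2.35×132.4 = 65.20 mGal
Difference = 65.20 − (111.00) = -45.80 mGal

-45.8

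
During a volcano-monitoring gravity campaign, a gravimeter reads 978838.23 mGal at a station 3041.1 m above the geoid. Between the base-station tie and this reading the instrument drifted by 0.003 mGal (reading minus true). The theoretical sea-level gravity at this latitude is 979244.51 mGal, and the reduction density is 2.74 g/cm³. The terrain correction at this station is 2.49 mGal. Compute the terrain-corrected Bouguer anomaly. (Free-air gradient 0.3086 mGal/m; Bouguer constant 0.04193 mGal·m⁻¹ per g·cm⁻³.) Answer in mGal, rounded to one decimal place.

185.3

Drift-corrected reading = 978838.23 − (0.003) = 978838.227 mGal
Free-air correction = 0.3086 × 3041.1 = 938.48 mGal
Free-air anomaly = 978838.227 − 979244.51 + (938.48) = 532.197 mGal
Bouguer slab correction = 0.04193 × 2.74 × 3041.1 = 349.39 mGal
Simple Bouguer anomaly = 532.197 − (349.39) = 182.807 mGal
Complete Bouguer anomaly = 182.807 + 2.49 = 185.297 mGal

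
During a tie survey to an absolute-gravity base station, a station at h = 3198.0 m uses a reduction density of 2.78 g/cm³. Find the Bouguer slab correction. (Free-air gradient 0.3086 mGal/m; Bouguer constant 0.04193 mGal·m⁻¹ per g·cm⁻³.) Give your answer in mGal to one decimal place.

Bouguer slab correction = 0.04193 × 2.78 × 3198.0 = 372.8 mGal

372.8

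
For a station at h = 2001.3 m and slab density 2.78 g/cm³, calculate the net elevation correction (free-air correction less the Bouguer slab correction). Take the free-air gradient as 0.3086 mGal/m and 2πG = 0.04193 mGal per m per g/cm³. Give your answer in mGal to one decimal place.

Combined gradient = 0.3086 − 0.04193 × 2.78 = 0.1920346 mGal/m
Combined elevation correction = 0.1920346 × 2001.3 = 384.3 mGal

384.3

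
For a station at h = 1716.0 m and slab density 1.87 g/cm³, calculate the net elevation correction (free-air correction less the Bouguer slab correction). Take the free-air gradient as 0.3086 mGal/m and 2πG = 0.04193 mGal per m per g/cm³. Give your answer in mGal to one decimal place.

Combined gradient = 0.3086 − 0.04193 × 1.87 = 0.2301909 mGal/m
Combined elevation correction = 0.2301909 × 1716.0 = 395.0 mGal

395.0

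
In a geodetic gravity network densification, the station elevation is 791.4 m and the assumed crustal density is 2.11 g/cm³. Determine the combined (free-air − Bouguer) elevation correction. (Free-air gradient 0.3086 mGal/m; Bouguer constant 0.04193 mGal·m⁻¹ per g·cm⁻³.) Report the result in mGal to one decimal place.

Combined gradient = 0.3086 − 0.04193 × 2.11 = 0.2201277 mGal/m
Combined elevation correction = 0.2201277 × 791.4 = 174.2 mGal

174.2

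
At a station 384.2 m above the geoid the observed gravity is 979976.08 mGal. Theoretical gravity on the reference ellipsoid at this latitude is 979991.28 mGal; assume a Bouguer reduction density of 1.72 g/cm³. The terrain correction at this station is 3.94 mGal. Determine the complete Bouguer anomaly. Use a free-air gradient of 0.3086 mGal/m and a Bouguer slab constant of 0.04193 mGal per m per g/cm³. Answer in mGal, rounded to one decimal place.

Free-air correction = 0.3086 × 384.2 = 118.56 mGal
Free-air anomaly = 979976.08 − 979991.28 + (118.56) = 103.36 mGal
Bouguer slab correction = 0.04193 × 1.72 × 384.2 = 27.71 mGal
Simple Bouguer anomaly = 103.36 − (27.71) = 75.65 mGal
Complete Bouguer anomaly = 75.65 + 3.94 = 79.59 mGal

79.6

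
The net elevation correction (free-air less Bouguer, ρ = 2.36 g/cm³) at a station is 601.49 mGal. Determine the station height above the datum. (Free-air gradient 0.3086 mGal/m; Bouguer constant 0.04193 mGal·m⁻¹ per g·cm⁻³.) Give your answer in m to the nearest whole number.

Combined gradient = 0.3086 − 0.04193 × 2.36 = 0.2096452 mGal/m
h = 601.49 / 0.2096452 = 2869.09 m

2869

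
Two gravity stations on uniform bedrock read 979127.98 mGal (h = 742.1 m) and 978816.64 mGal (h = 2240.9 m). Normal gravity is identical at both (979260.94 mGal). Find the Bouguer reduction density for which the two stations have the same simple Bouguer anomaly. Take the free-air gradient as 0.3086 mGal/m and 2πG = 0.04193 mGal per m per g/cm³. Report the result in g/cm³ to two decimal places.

2.41

Δg_obs = 978816.64 − 979127.98 = -311.34 mGal over Δh = 2240.9 − 742.1 = 1498.8 m
Equal Bouguer anomalies ⇒ Δg_obs + (0.3086 − 0.04193ρ)·Δh = 0
0.3086 − 0.04193ρ = −Δg_obs/Δh = 0.20773
ρ = (0.3086 − 0.20773) / 0.04193 = 2.41 g/cm³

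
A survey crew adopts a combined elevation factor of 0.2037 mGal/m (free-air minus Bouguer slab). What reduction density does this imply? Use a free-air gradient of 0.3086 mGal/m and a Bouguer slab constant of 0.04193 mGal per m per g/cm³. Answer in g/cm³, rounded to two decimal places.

0.2037 = 0.3086 − 0.04193 × ρ
ρ = (0.3086 − 0.2037) / 0.04193 = 2.50 g/cm³

2.50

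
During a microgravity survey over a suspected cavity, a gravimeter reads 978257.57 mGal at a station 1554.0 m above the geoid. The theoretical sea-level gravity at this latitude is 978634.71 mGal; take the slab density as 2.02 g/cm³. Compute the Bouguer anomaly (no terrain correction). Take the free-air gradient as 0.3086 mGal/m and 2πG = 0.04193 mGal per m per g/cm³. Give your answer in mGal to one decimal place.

Free-air correction = 0.3086 × 1554.0 = 479.56 mGal
Free-air anomaly = 978257.57 − 978634.71 + (479.56) = 102.42 mGal
Bouguer slab correction = 0.04193 × 2.02 × 1554.0 = 131.62 mGal
Simple Bouguer anomaly = 102.42 − (131.62) = -29.20 mGal

-29.2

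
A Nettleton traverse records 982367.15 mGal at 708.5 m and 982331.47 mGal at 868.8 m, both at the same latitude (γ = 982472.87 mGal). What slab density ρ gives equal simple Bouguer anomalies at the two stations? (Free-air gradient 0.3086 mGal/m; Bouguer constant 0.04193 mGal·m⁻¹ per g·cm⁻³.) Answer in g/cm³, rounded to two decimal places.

Δg_obs = 982331.47 − 982367.15 = -35.68 mGal over Δh = 868.8 − 708.5 = 160.3 m
Equal Bouguer anomalies ⇒ Δg_obs + (0.3086 − 0.04193ρ)·Δh = 0
0.3086 − 0.04193ρ = −Δg_obs/Δh = 0.22258
ρ = (0.3086 − 0.22258) / 0.04193 = 2.05 g/cm³

2.05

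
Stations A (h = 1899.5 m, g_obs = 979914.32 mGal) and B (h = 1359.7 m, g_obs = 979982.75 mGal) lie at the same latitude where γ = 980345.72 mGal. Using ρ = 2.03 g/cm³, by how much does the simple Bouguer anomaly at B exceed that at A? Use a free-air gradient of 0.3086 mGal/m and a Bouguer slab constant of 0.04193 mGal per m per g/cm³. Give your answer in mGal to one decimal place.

-52.2

Δg_SB(A) = 979914.32 − 980345.72 + 0.3086×1899.5 − 0.04193×2.03×1899.5 = -6.90 mGal
Δg_SB(B) = 979982.75 − 980345.72 + 0.3086×1359.7 − 0.04193×2.03×1359.7 = -59.10 mGal
Difference = -59.10 − (-6.90) = -52.20 mGal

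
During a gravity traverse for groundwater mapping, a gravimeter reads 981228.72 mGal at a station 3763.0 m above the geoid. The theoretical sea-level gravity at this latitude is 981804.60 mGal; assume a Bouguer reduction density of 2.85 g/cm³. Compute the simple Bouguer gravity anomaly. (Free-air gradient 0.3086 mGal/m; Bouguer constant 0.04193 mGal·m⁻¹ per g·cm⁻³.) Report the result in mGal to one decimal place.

135.7

Free-air correction = 0.3086 × 3763.0 = 1161.26 mGal
Free-air anomaly = 981228.72 − 981804.60 + (1161.26) = 585.38 mGal
Bouguer slab correction = 0.04193 × 2.85 × 3763.0 = 449.68 mGal
Simple Bouguer anomaly = 585.38 − (449.68) = 135.70 mGal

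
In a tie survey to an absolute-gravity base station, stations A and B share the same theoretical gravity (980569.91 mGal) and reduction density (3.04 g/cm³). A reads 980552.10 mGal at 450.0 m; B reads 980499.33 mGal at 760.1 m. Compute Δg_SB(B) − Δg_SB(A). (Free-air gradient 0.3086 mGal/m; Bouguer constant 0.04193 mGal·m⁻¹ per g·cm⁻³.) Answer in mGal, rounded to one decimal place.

Δg_SB(A) = 980552.10 − 980569.91 + 0.3086×450.0 − 0.04193×3.04×450.0 = 63.70 mGal
Δg_SB(B) = 980499.33 − 980569.91 + 0.3086×760.1 − 0.04193×3.04×760.1 = 67.10 mGal
Difference = 67.10 − (63.70) = 3.40 mGal

3.4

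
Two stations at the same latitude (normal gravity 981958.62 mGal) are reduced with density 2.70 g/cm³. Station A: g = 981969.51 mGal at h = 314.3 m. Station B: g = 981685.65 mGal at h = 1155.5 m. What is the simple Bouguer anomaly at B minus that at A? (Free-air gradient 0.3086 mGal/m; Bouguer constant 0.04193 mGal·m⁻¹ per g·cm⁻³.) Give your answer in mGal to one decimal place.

-119.5

Δg_SB(A) = 981969.51 − 981958.62 + 0.3086×314.3 − 0.04193×2.70×314.3 = 72.30 mGal
Δg_SB(B) = 981685.65 − 981958.62 + 0.3086×1155.5 − 0.04193×2.70×1155.5 = -47.20 mGal
Difference = -47.20 − (72.30) = -119.50 mGal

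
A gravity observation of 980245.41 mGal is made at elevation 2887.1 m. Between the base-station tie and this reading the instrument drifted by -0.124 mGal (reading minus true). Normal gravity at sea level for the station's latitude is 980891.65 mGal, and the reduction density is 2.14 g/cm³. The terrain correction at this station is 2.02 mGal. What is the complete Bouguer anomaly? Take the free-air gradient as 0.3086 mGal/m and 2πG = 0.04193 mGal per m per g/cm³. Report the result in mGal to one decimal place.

Drift-corrected reading = 980245.41 − (-0.124) = 980245.534 mGal
Free-air correction = 0.3086 × 2887.1 = 890.96 mGal
Free-air anomaly = 980245.534 − 980891.65 + (890.96) = 244.844 mGal
Bouguer slab correction = 0.04193 × 2.14 × 2887.1 = 259.06 mGal
Simple Bouguer anomaly = 244.844 − (259.06) = -14.216 mGal
Complete Bouguer anomaly = -14.216 + 2.02 = -12.196 mGal

-12.2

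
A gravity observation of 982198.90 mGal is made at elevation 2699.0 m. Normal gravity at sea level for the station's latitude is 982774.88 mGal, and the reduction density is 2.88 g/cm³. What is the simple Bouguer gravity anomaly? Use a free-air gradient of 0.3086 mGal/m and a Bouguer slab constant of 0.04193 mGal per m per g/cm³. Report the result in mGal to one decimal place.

Free-air correction = 0.3086 × 2699.0 = 832.91 mGal
Free-air anomaly = 982198.90 − 982774.88 + (832.91) = 256.93 mGal
Bouguer slab correction = 0.04193 × 2.88 × 2699.0 = 325.93 mGal
Simple Bouguer anomaly = 256.93 − (325.93) = -69.00 mGal

-69.0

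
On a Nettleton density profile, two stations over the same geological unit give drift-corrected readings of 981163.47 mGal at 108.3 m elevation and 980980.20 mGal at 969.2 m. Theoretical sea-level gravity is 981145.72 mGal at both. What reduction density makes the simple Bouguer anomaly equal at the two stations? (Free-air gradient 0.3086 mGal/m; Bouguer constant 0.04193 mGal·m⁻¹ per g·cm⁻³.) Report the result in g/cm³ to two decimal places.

Δg_obs = 980980.20 − 981163.47 = -183.27 mGal over Δh = 969.2 − 108.3 = 860.9 m
Equal Bouguer anomalies ⇒ Δg_obs + (0.3086 − 0.04193ρ)·Δh = 0
0.3086 − 0.04193ρ = −Δg_obs/Δh = 0.21288
ρ = (0.3086 − 0.21288) / 0.04193 = 2.28 g/cm³

2.28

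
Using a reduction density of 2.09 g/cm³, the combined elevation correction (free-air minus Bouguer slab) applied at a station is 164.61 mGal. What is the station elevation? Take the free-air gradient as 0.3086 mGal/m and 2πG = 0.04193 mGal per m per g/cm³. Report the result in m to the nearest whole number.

Combined gradient = 0.3086 − 0.04193 × 2.09 = 0.2209663 mGal/m
h = 164.61 / 0.2209663 = 744.96 m

745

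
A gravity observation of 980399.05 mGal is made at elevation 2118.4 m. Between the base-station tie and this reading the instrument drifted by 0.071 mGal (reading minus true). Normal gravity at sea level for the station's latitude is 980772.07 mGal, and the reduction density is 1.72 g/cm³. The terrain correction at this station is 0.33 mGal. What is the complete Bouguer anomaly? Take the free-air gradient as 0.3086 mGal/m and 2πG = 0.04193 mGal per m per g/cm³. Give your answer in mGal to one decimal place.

Drift-corrected reading = 980399.05 − (0.071) = 980398.979 mGal
Free-air correction = 0.3086 × 2118.4 = 653.74 mGal
Free-air anomaly = 980398.979 − 980772.07 + (653.74) = 280.649 mGal
Bouguer slab correction = 0.04193 × 1.72 × 2118.4 = 152.78 mGal
Simple Bouguer anomaly = 280.649 − (152.78) = 127.869 mGal
Complete Bouguer anomaly = 127.869 + 0.33 = 128.199 mGal

128.2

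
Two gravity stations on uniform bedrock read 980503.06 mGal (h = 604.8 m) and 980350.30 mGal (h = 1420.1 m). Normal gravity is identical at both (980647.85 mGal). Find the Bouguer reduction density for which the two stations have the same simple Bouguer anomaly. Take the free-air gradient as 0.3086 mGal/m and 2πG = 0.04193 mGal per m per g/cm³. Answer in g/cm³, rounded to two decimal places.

Δg_obs = 980350.30 − 980503.06 = -152.76 mGal over Δh = 1420.1 − 604.8 = 815.3 m
Equal Bouguer anomalies ⇒ Δg_obs + (0.3086 − 0.04193ρ)·Δh = 0
0.3086 − 0.04193ρ = −Δg_obs/Δh = 0.18737
ρ = (0.3086 − 0.18737) / 0.04193 = 2.89 g/cm³

2.89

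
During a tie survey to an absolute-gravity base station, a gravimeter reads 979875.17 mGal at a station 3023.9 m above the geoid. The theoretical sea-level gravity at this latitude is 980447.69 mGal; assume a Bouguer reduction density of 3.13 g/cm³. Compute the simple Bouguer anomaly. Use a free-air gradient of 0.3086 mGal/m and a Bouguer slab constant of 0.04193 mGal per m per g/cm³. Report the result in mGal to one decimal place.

Free-air correction = 0.3086 × 3023.9 = 933.18 mGal
Free-air anomaly = 979875.17 − 980447.69 + (933.18) = 360.66 mGal
Bouguer slab correction = 0.04193 × 3.13 × 3023.9 = 396.86 mGal
Simple Bouguer anomaly = 360.66 − (396.86) = -36.20 mGal

-36.2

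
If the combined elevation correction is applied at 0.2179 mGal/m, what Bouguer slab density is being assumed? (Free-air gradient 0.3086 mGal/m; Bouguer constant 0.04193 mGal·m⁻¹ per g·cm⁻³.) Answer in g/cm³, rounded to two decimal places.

0.2179 = 0.3086 − 0.04193 × ρ
ρ = (0.3086 − 0.2179) / 0.04193 = 2.16 g/cm³

2.16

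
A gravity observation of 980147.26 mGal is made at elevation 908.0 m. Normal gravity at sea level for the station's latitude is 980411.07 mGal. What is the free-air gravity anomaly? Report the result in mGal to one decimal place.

Free-air correction = 0.3086 × 908.0 = 280.21 mGal
Free-air anomaly = 980147.26 − 980411.07 + (280.21) = 16.40 mGal

16.4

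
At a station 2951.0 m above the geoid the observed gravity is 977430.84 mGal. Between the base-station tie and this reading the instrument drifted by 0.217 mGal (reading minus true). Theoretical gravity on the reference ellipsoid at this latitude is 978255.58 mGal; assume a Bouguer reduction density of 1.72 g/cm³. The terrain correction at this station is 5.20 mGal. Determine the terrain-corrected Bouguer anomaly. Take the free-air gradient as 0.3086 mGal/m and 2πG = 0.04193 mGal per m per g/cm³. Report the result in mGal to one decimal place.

Drift-corrected reading = 977430.84 − (0.217) = 977430.623 mGal
Free-air correction = 0.3086 × 2951.0 = 910.68 mGal
Free-air anomaly = 977430.623 − 978255.58 + (910.68) = 85.723 mGal
Bouguer slab correction = 0.04193 × 1.72 × 2951.0 = 212.82 mGal
Simple Bouguer anomaly = 85.723 − (212.82) = -127.097 mGal
Complete Bouguer anomaly = -127.097 + 5.20 = -121.897 mGal

-121.9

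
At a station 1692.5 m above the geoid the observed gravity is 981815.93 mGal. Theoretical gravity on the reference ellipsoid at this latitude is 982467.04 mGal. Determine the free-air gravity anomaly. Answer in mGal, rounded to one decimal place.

-128.8

Free-air correction = 0.3086 × 1692.5 = 522.31 mGal
Free-air anomaly = 981815.93 − 982467.04 + (522.31) = -128.80 mGal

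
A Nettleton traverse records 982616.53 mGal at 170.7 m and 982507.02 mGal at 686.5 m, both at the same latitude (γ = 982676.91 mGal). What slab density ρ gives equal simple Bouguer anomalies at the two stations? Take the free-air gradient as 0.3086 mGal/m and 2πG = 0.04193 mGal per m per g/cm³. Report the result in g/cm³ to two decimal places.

Δg_obs = 982507.02 − 982616.53 = -109.51 mGal over Δh = 686.5 − 170.7 = 515.8 m
Equal Bouguer anomalies ⇒ Δg_obs + (0.3086 − 0.04193ρ)·Δh = 0
0.3086 − 0.04193ρ = −Δg_obs/Δh = 0.21231
ρ = (0.3086 − 0.21231) / 0.04193 = 2.30 g/cm³

2.30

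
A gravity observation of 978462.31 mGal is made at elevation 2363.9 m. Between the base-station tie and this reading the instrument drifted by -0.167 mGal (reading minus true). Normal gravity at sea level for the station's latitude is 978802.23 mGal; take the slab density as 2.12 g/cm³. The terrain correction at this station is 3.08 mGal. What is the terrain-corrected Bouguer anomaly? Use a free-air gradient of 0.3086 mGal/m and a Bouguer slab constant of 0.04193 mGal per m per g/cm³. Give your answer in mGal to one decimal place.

182.7

Drift-corrected reading = 978462.31 − (-0.167) = 978462.477 mGal
Free-air correction = 0.3086 × 2363.9 = 729.50 mGal
Free-air anomaly = 978462.477 − 978802.23 + (729.50) = 389.747 mGal
Bouguer slab correction = 0.04193 × 2.12 × 2363.9 = 210.13 mGal
Simple Bouguer anomaly = 389.747 − (210.13) = 179.617 mGal
Complete Bouguer anomaly = 179.617 + 3.08 = 182.697 mGal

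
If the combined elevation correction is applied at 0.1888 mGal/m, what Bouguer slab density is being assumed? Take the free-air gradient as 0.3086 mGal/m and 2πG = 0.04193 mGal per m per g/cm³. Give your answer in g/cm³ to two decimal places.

0.1888 = 0.3086 − 0.04193 × ρ
ρ = (0.3086 − 0.1888) / 0.04193 = 2.86 g/cm³

2.86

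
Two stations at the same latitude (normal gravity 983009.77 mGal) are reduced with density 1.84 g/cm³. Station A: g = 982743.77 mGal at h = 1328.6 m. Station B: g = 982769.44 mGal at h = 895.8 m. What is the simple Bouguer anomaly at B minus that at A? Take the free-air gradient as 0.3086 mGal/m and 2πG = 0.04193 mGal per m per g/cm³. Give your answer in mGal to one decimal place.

Δg_SB(A) = 982743.77 − 983009.77 + 0.3086×1328.6 − 0.04193×1.84×1328.6 = 41.50 mGal
Δg_SB(B) = 982769.44 − 983009.77 + 0.3086×895.8 − 0.04193×1.84×895.8 = -33.00 mGal
Difference = -33.00 − (41.50) = -74.50 mGal

-74.5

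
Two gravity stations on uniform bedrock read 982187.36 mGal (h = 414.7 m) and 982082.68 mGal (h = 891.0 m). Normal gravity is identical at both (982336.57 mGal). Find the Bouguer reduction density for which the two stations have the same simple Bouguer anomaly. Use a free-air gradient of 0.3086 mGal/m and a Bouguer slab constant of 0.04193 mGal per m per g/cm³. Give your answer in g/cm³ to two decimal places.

2.12

Δg_obs = 982082.68 − 982187.36 = -104.68 mGal over Δh = 891.0 − 414.7 = 476.3 m
Equal Bouguer anomalies ⇒ Δg_obs + (0.3086 − 0.04193ρ)·Δh = 0
0.3086 − 0.04193ρ = −Δg_obs/Δh = 0.21978
ρ = (0.3086 − 0.21978) / 0.04193 = 2.12 g/cm³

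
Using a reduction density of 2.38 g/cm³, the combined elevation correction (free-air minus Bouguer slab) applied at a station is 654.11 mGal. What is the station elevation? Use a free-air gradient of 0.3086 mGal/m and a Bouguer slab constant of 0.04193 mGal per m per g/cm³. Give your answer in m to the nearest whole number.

Combined gradient = 0.3086 − 0.04193 × 2.38 = 0.2088066 mGal/m
h = 654.11 / 0.2088066 = 3132.61 m

3133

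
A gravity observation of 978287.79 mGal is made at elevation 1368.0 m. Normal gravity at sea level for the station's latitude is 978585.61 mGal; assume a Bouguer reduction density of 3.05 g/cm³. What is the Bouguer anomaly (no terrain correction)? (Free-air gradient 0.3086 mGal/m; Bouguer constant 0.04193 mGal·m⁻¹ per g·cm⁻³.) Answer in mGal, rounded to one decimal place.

-50.6

Free-air correction = 0.3086 × 1368.0 = 422.16 mGal
Free-air anomaly = 978287.79 − 978585.61 + (422.16) = 124.34 mGal
Bouguer slab correction = 0.04193 × 3.05 × 1368.0 = 174.95 mGal
Simple Bouguer anomaly = 124.34 − (174.95) = -50.61 mGal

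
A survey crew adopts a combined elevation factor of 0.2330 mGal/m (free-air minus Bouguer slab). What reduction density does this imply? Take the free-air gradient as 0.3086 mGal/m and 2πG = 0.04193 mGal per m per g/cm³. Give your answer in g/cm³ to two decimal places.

0.2330 = 0.3086 − 0.04193 × ρ
ρ = (0.3086 − 0.2330) / 0.04193 = 1.80 g/cm³

1.80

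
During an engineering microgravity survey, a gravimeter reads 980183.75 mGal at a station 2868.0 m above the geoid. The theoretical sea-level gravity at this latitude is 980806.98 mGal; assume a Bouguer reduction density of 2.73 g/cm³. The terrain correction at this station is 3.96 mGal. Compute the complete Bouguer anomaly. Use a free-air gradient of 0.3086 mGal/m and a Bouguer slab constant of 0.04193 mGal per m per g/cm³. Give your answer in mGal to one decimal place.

-62.5

Free-air correction = 0.3086 × 2868.0 = 885.06 mGal
Free-air anomaly = 980183.75 − 980806.98 + (885.06) = 261.83 mGal
Bouguer slab correction = 0.04193 × 2.73 × 2868.0 = 328.30 mGal
Simple Bouguer anomaly = 261.83 − (328.30) = -66.47 mGal
Complete Bouguer anomaly = -66.47 + 3.96 = -62.51 mGal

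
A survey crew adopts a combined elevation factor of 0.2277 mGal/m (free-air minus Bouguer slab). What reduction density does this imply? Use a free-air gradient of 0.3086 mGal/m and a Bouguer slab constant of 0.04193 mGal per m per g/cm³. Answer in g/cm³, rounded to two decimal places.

0.2277 = 0.3086 − 0.04193 × ρ
ρ = (0.3086 − 0.2277) / 0.04193 = 1.93 g/cm³

1.93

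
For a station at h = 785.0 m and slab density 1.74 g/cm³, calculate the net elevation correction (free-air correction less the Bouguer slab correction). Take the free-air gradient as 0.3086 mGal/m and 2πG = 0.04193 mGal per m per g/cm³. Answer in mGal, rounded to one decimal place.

Combined gradient = 0.3086 − 0.04193 × 1.74 = 0.2356418 mGal/m
Combined elevation correction = 0.2356418 × 785.0 = 185.0 mGal

185.0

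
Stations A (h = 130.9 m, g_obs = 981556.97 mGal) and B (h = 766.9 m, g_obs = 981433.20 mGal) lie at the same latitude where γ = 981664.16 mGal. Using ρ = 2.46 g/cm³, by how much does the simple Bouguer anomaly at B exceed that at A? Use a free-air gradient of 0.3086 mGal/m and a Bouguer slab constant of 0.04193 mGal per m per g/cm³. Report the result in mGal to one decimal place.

6.9

Δg_SB(A) = 981556.97 − 981664.16 + 0.3086×130.9 − 0.04193×2.46×130.9 = -80.30 mGal
Δg_SB(B) = 981433.20 − 981664.16 + 0.3086×766.9 − 0.04193×2.46×766.9 = -73.40 mGal
Difference = -73.40 − (-80.30) = 6.90 mGal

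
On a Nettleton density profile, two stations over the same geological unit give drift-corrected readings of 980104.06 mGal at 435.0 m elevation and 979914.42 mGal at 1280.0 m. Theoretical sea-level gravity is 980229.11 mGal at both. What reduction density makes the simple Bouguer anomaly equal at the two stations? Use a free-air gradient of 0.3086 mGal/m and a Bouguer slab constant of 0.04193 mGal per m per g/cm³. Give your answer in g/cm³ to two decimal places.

Δg_obs = 979914.42 − 980104.06 = -189.64 mGal over Δh = 1280.0 − 435.0 = 845.0 m
Equal Bouguer anomalies ⇒ Δg_obs + (0.3086 − 0.04193ρ)·Δh = 0
0.3086 − 0.04193ρ = −Δg_obs/Δh = 0.22443
ρ = (0.3086 − 0.22443) / 0.04193 = 2.01 g/cm³

2.01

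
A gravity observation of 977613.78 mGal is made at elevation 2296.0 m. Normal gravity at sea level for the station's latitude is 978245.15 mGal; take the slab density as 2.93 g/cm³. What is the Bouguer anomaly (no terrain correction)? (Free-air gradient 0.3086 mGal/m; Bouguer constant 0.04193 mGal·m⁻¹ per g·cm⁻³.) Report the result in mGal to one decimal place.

Free-air correction = 0.3086 × 2296.0 = 708.55 mGal
Free-air anomaly = 977613.78 − 978245.15 + (708.55) = 77.18 mGal
Bouguer slab correction = 0.04193 × 2.93 × 2296.0 = 282.07 mGal
Simple Bouguer anomaly = 77.18 − (282.07) = -204.89 mGal

-204.9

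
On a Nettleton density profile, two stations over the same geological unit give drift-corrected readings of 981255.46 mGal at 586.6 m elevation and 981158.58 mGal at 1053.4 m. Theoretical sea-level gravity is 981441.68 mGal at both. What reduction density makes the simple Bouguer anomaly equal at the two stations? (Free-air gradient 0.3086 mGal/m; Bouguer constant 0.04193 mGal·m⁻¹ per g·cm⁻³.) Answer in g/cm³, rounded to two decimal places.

Δg_obs = 981158.58 − 981255.46 = -96.88 mGal over Δh = 1053.4 − 586.6 = 466.8 m
Equal Bouguer anomalies ⇒ Δg_obs + (0.3086 − 0.04193ρ)·Δh = 0
0.3086 − 0.04193ρ = −Δg_obs/Δh = 0.20754
ρ = (0.3086 − 0.20754) / 0.04193 = 2.41 g/cm³

2.41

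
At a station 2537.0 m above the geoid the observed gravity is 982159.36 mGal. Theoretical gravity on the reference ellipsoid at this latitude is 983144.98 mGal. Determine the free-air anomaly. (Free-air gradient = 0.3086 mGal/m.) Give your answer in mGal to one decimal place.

Free-air correction = 0.3086 × 2537.0 = 782.92 mGal
Free-air anomaly = 982159.36 − 983144.98 + (782.92) = -202.70 mGal

-202.7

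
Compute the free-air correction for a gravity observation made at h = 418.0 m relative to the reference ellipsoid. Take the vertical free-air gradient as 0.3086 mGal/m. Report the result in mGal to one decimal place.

Free-air correction = 0.3086 × 418.0 = 129.0 mGal

129.0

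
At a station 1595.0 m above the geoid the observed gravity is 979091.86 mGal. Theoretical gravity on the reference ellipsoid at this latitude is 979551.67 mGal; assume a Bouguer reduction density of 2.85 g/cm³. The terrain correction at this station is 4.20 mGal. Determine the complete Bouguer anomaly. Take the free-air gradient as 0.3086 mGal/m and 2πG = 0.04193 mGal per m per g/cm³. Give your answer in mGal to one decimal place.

-154.0

Free-air correction = 0.3086 × 1595.0 = 492.22 mGal
Free-air anomaly = 979091.86 − 979551.67 + (492.22) = 32.41 mGal
Bouguer slab correction = 0.04193 × 2.85 × 1595.0 = 190.60 mGal
Simple Bouguer anomaly = 32.41 − (190.60) = -158.19 mGal
Complete Bouguer anomaly = -158.19 + 4.20 = -153.99 mGal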